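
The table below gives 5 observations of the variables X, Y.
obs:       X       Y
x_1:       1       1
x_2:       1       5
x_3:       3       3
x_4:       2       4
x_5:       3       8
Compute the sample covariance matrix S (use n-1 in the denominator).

Step 1 — column means:
  mean(X) = (1 + 1 + 3 + 2 + 3) / 5 = 10/5 = 2
  mean(Y) = (1 + 5 + 3 + 4 + 8) / 5 = 21/5 = 4.2

Step 2 — sample covariance S[i,j] = (1/(n-1)) · Σ_k (x_{k,i} - mean_i) · (x_{k,j} - mean_j), with n-1 = 4.
  S[X,X] = ((-1)·(-1) + (-1)·(-1) + (1)·(1) + (0)·(0) + (1)·(1)) / 4 = 4/4 = 1
  S[X,Y] = ((-1)·(-3.2) + (-1)·(0.8) + (1)·(-1.2) + (0)·(-0.2) + (1)·(3.8)) / 4 = 5/4 = 1.25
  S[Y,Y] = ((-3.2)·(-3.2) + (0.8)·(0.8) + (-1.2)·(-1.2) + (-0.2)·(-0.2) + (3.8)·(3.8)) / 4 = 26.8/4 = 6.7

S is symmetric (S[j,i] = S[i,j]). Assembling:

S = [[1, 1.25],
 [1.25, 6.7]]


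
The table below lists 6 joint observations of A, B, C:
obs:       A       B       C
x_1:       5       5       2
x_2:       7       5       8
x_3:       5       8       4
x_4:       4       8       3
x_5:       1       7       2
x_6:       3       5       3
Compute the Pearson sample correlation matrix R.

Step 1 — column means:
  mean(A) = (5 + 7 + 5 + 4 + 1 + 3) / 6 = 25/6 = 4.1667
  mean(B) = (5 + 5 + 8 + 8 + 7 + 5) / 6 = 38/6 = 6.3333
  mean(C) = (2 + 8 + 4 + 3 + 2 + 3) / 6 = 22/6 = 3.6667

Step 2 — sample variances and covariances s[i,j] = (1/(n-1)) · Σ_k (x_{k,i} - mean_i) · (x_{k,j} - mean_j), with n-1 = 5:
  s[A,A] = ((0.8333)·(0.8333) + (2.8333)·(2.8333) + (0.8333)·(0.8333) + (-0.1667)·(-0.1667) + (-3.1667)·(-3.1667) + (-1.1667)·(-1.1667)) / 5 = 20.8333/5 = 4.1667
  s[A,B] = ((0.8333)·(-1.3333) + (2.8333)·(-1.3333) + (0.8333)·(1.6667) + (-0.1667)·(1.6667) + (-3.1667)·(0.6667) + (-1.1667)·(-1.3333)) / 5 = -4.3333/5 = -0.8667
  s[A,C] = ((0.8333)·(-1.6667) + (2.8333)·(4.3333) + (0.8333)·(0.3333) + (-0.1667)·(-0.6667) + (-3.1667)·(-1.6667) + (-1.1667)·(-0.6667)) / 5 = 17.3333/5 = 3.4667
  s[B,B] = ((-1.3333)·(-1.3333) + (-1.3333)·(-1.3333) + (1.6667)·(1.6667) + (1.6667)·(1.6667) + (0.6667)·(0.6667) + (-1.3333)·(-1.3333)) / 5 = 11.3333/5 = 2.2667
  s[B,C] = ((-1.3333)·(-1.6667) + (-1.3333)·(4.3333) + (1.6667)·(0.3333) + (1.6667)·(-0.6667) + (0.6667)·(-1.6667) + (-1.3333)·(-0.6667)) / 5 = -4.3333/5 = -0.8667
  s[C,C] = ((-1.6667)·(-1.6667) + (4.3333)·(4.3333) + (0.3333)·(0.3333) + (-0.6667)·(-0.6667) + (-1.6667)·(-1.6667) + (-0.6667)·(-0.6667)) / 5 = 25.3333/5 = 5.0667
  Sample standard deviations s_i = √(s[i,i]):
  s(A) = √(4.1667) = 2.0412
  s(B) = √(2.2667) = 1.5055
  s(C) = √(5.0667) = 2.2509

Step 3 — r_{ij} = s_{ij} / (s_i · s_j):
  r[A,A] = 1 (diagonal).
  r[A,B] = -0.8667 / (2.0412 · 1.5055) = -0.8667 / 3.0732 = -0.282
  r[A,C] = 3.4667 / (2.0412 · 2.2509) = 3.4667 / 4.5947 = 0.7545
  r[B,B] = 1 (diagonal).
  r[B,C] = -0.8667 / (1.5055 · 2.2509) = -0.8667 / 3.3889 = -0.2557
  r[C,C] = 1 (diagonal).

R is symmetric with unit diagonal. Assembling:

R = [[1, -0.282, 0.7545],
 [-0.282, 1, -0.2557],
 [0.7545, -0.2557, 1]]


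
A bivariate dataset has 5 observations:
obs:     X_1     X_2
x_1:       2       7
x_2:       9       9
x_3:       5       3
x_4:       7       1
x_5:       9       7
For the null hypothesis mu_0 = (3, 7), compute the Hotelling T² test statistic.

Step 1 — sample mean vector:
  mean(X_1) = (2 + 9 + 5 + 7 + 9) / 5 = 32/5 = 6.4
  mean(X_2) = (7 + 9 + 3 + 1 + 7) / 5 = 27/5 = 5.4
  x̄ = (6.4, 5.4),  deviation x̄ - mu_0 = (6.4, 5.4) - (3, 7) = (3.4, -1.6).

Step 2 — sample covariance matrix, S[i,j] = (1/(n-1)) · Σ_k (x_{k,i} - mean_i) · (x_{k,j} - mean_j), divisor n-1 = 4:
  S[X_1,X_1] = ((-4.4)·(-4.4) + (2.6)·(2.6) + (-1.4)·(-1.4) + (0.6)·(0.6) + (2.6)·(2.6)) / 4 = 35.2/4 = 8.8
  S[X_1,X_2] = ((-4.4)·(1.6) + (2.6)·(3.6) + (-1.4)·(-2.4) + (0.6)·(-4.4) + (2.6)·(1.6)) / 4 = 7.2/4 = 1.8
  S[X_2,X_2] = ((1.6)·(1.6) + (3.6)·(3.6) + (-2.4)·(-2.4) + (-4.4)·(-4.4) + (1.6)·(1.6)) / 4 = 43.2/4 = 10.8
  S = [[8.8, 1.8],
 [1.8, 10.8]].

Step 3 — invert S. det(S) = 8.8·10.8 - (1.8)² = 91.8.
  S^{-1} = (1/det) · [[d, -b], [-b, a]] = [[0.1176, -0.0196],
 [-0.0196, 0.0959]].

Step 4 — quadratic form (x̄ - mu_0)^T · S^{-1} · (x̄ - mu_0):
  S^{-1} · (x̄ - mu_0) = (0.4314, -0.22),
  (x̄ - mu_0)^T · [...] = (3.4)·(0.4314) + (-1.6)·(-0.22) = 1.8187.

Step 5 — scale by n: T² = 5 · 1.8187 = 9.0937.

T² ≈ 9.0937


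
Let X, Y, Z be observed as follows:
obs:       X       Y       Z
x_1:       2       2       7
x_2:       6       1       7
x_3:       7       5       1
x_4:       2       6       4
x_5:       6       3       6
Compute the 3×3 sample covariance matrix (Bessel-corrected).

Step 1 — column means:
  mean(X) = (2 + 6 + 7 + 2 + 6) / 5 = 23/5 = 4.6
  mean(Y) = (2 + 1 + 5 + 6 + 3) / 5 = 17/5 = 3.4
  mean(Z) = (7 + 7 + 1 + 4 + 6) / 5 = 25/5 = 5

Step 2 — sample covariance S[i,j] = (1/(n-1)) · Σ_k (x_{k,i} - mean_i) · (x_{k,j} - mean_j), with n-1 = 4.
  S[X,X] = ((-2.6)·(-2.6) + (1.4)·(1.4) + (2.4)·(2.4) + (-2.6)·(-2.6) + (1.4)·(1.4)) / 4 = 23.2/4 = 5.8
  S[X,Y] = ((-2.6)·(-1.4) + (1.4)·(-2.4) + (2.4)·(1.6) + (-2.6)·(2.6) + (1.4)·(-0.4)) / 4 = -3.2/4 = -0.8
  S[X,Z] = ((-2.6)·(2) + (1.4)·(2) + (2.4)·(-4) + (-2.6)·(-1) + (1.4)·(1)) / 4 = -8/4 = -2
  S[Y,Y] = ((-1.4)·(-1.4) + (-2.4)·(-2.4) + (1.6)·(1.6) + (2.6)·(2.6) + (-0.4)·(-0.4)) / 4 = 17.2/4 = 4.3
  S[Y,Z] = ((-1.4)·(2) + (-2.4)·(2) + (1.6)·(-4) + (2.6)·(-1) + (-0.4)·(1)) / 4 = -17/4 = -4.25
  S[Z,Z] = ((2)·(2) + (2)·(2) + (-4)·(-4) + (-1)·(-1) + (1)·(1)) / 4 = 26/4 = 6.5

S is symmetric (S[j,i] = S[i,j]). Assembling:

S = [[5.8, -0.8, -2],
 [-0.8, 4.3, -4.25],
 [-2, -4.25, 6.5]]


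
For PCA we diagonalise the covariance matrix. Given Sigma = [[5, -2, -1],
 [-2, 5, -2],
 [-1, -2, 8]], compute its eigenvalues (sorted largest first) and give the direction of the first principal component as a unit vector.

Step 1 — characteristic polynomial p(λ) = det(λI - Sigma) = λ³ - tr·λ² + c_1·λ - det, where tr = trace, c_1 = sum of the principal 2×2 minors, det = det(Sigma):
  tr = 5 + 5 + 8 = 18,
  c_1 = (5·5 - (-2)²) + (5·8 - (-1)²) + (5·8 - (-2)²) = 21 + 39 + 36 = 96,
  det = 5·(5·8 - (-2)²) - (-2)·((-2)·8 - (-2)·(-1)) + (-1)·((-2)·(-2) - 5·(-1)) = 5·(36) - (-2)·(-18) + (-1)·(9) = 135.
  So p(λ) = λ³ - 18λ² + 96λ - 135.
Step 2 — look for an integer root (rational root theorem: any rational root is an integer divisor of 135). Testing λ = 9:
  p(9) = 729 - 1458 + 864 - 135 = 0  ✓
  Dividing out (λ - 9): p(λ) = (λ - 9)(λ² - 9λ + 15).
Step 3 — remaining eigenvalues from the quadratic λ² - 9λ + 15 = 0:
  Δ = 9² - 4·15 = 81 - 60 = 21,  λ = (9 ± √21)/2 = (9 ± 4.5826)/2 ≈ 6.7913 or 2.2087.
  Sorted: λ_1 = 9,  λ_2 = 6.7913,  λ_3 = 2.2087  (check: sum = 18 = tr ✓).

Step 4 — unit eigenvector for λ_1 = 9: v spans the null space of (Sigma - λ_1 I), whose rows are
  r_1 = (-4, -2, -1),  r_2 = (-2, -4, -2),  r_3 = (-1, -2, -1).
  v is orthogonal to every row, so take v ∝ r_1 × r_2 = ((-2)·(-2) - (-1)·(-4), (-1)·(-2) - (-4)·(-2), (-4)·(-4) - (-2)·(-2)) = (0, -6, 12).
  Rescale (divide by 6; multiply by -1 so the first nonzero entry is positive): u = (0, 1, -2).
  ||u|| = √((0)² + (1)² + (-2)²) = √(5) ≈ 2.2361,  v_1 = u/||u|| ≈ (0, 0.4472, -0.8944) (||v_1|| = 1).

λ_1 = 9,  λ_2 = 6.7913,  λ_3 = 2.2087;  v_1 ≈ (0, 0.4472, -0.8944)


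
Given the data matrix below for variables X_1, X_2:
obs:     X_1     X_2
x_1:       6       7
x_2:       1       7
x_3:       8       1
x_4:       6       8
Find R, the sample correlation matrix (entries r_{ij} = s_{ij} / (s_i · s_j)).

Step 1 — column means:
  mean(X_1) = (6 + 1 + 8 + 6) / 4 = 21/4 = 5.25
  mean(X_2) = (7 + 7 + 1 + 8) / 4 = 23/4 = 5.75

Step 2 — sample variances and covariances s[i,j] = (1/(n-1)) · Σ_k (x_{k,i} - mean_i) · (x_{k,j} - mean_j), with n-1 = 3:
  s[X_1,X_1] = ((0.75)·(0.75) + (-4.25)·(-4.25) + (2.75)·(2.75) + (0.75)·(0.75)) / 3 = 26.75/3 = 8.9167
  s[X_1,X_2] = ((0.75)·(1.25) + (-4.25)·(1.25) + (2.75)·(-4.75) + (0.75)·(2.25)) / 3 = -15.75/3 = -5.25
  s[X_2,X_2] = ((1.25)·(1.25) + (1.25)·(1.25) + (-4.75)·(-4.75) + (2.25)·(2.25)) / 3 = 30.75/3 = 10.25
  Sample standard deviations s_i = √(s[i,i]):
  s(X_1) = √(8.9167) = 2.9861
  s(X_2) = √(10.25) = 3.2016

Step 3 — r_{ij} = s_{ij} / (s_i · s_j):
  r[X_1,X_1] = 1 (diagonal).
  r[X_1,X_2] = -5.25 / (2.9861 · 3.2016) = -5.25 / 9.5601 = -0.5492
  r[X_2,X_2] = 1 (diagonal).

R is symmetric with unit diagonal. Assembling:

R = [[1, -0.5492],
 [-0.5492, 1]]


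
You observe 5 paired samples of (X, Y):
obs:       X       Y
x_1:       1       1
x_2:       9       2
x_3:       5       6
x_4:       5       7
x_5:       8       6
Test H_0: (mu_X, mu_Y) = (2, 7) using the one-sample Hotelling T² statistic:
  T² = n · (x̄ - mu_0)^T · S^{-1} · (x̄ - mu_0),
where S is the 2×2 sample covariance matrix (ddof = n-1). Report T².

Step 1 — sample mean vector:
  mean(X) = (1 + 9 + 5 + 5 + 8) / 5 = 28/5 = 5.6
  mean(Y) = (1 + 2 + 6 + 7 + 6) / 5 = 22/5 = 4.4
  x̄ = (5.6, 4.4),  deviation x̄ - mu_0 = (5.6, 4.4) - (2, 7) = (3.6, -2.6).

Step 2 — sample covariance matrix, S[i,j] = (1/(n-1)) · Σ_k (x_{k,i} - mean_i) · (x_{k,j} - mean_j), divisor n-1 = 4:
  S[X,X] = ((-4.6)·(-4.6) + (3.4)·(3.4) + (-0.6)·(-0.6) + (-0.6)·(-0.6) + (2.4)·(2.4)) / 4 = 39.2/4 = 9.8
  S[X,Y] = ((-4.6)·(-3.4) + (3.4)·(-2.4) + (-0.6)·(1.6) + (-0.6)·(2.6) + (2.4)·(1.6)) / 4 = 8.8/4 = 2.2
  S[Y,Y] = ((-3.4)·(-3.4) + (-2.4)·(-2.4) + (1.6)·(1.6) + (2.6)·(2.6) + (1.6)·(1.6)) / 4 = 29.2/4 = 7.3
  S = [[9.8, 2.2],
 [2.2, 7.3]].

Step 3 — invert S. det(S) = 9.8·7.3 - (2.2)² = 66.7.
  S^{-1} = (1/det) · [[d, -b], [-b, a]] = [[0.1094, -0.033],
 [-0.033, 0.1469]].

Step 4 — quadratic form (x̄ - mu_0)^T · S^{-1} · (x̄ - mu_0):
  S^{-1} · (x̄ - mu_0) = (0.4798, -0.5007),
  (x̄ - mu_0)^T · [...] = (3.6)·(0.4798) + (-2.6)·(-0.5007) = 3.0291.

Step 5 — scale by n: T² = 5 · 3.0291 = 15.1454.

T² ≈ 15.1454


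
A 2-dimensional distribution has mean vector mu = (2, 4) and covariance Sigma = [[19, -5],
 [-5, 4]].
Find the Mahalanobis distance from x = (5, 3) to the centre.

Step 1 — centre the observation: (x - mu) = (3, -1).

Step 2 — invert Sigma. det(Sigma) = 19·4 - (-5)² = 51.
  Sigma^{-1} = (1/det) · [[d, -b], [-b, a]] = [[0.0784, 0.098],
 [0.098, 0.3725]].

Step 3 — form the quadratic (x - mu)^T · Sigma^{-1} · (x - mu):
  Sigma^{-1} · (x - mu) = (0.1373, -0.0784).
  (x - mu)^T · [Sigma^{-1} · (x - mu)] = (3)·(0.1373) + (-1)·(-0.0784) = 0.4902.

Step 4 — take square root: d = √(0.4902) ≈ 0.7001.

d(x, mu) = √(0.4902) ≈ 0.7001


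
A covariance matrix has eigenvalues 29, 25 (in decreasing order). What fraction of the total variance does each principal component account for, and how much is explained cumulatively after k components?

Step 1 — total variance = trace(Sigma) = Σ λ_i = 29 + 25 = 54.

Step 2 — fraction explained by component i = λ_i / Σ λ:
  PC1: 29/54 = 0.537
  PC2: 25/54 = 0.463

Step 3 — cumulative fraction after k components = (λ_1 + ... + λ_k) / Σ λ:
  k = 1: 29/54 = 0.537
  k = 2: (29 + 25)/54 = 54/54 = 1

Summary (fraction, with percent):

explained: PC1 0.537 (53.7%), PC2 0.463 (46.3%);  cumulative: 0.537, 1


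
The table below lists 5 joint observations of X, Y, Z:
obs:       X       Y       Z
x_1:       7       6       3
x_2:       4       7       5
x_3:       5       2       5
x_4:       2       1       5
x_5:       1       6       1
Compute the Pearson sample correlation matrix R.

Step 1 — column means:
  mean(X) = (7 + 4 + 5 + 2 + 1) / 5 = 19/5 = 3.8
  mean(Y) = (6 + 7 + 2 + 1 + 6) / 5 = 22/5 = 4.4
  mean(Z) = (3 + 5 + 5 + 5 + 1) / 5 = 19/5 = 3.8

Step 2 — sample variances and covariances s[i,j] = (1/(n-1)) · Σ_k (x_{k,i} - mean_i) · (x_{k,j} - mean_j), with n-1 = 4:
  s[X,X] = ((3.2)·(3.2) + (0.2)·(0.2) + (1.2)·(1.2) + (-1.8)·(-1.8) + (-2.8)·(-2.8)) / 4 = 22.8/4 = 5.7
  s[X,Y] = ((3.2)·(1.6) + (0.2)·(2.6) + (1.2)·(-2.4) + (-1.8)·(-3.4) + (-2.8)·(1.6)) / 4 = 4.4/4 = 1.1
  s[X,Z] = ((3.2)·(-0.8) + (0.2)·(1.2) + (1.2)·(1.2) + (-1.8)·(1.2) + (-2.8)·(-2.8)) / 4 = 4.8/4 = 1.2
  s[Y,Y] = ((1.6)·(1.6) + (2.6)·(2.6) + (-2.4)·(-2.4) + (-3.4)·(-3.4) + (1.6)·(1.6)) / 4 = 29.2/4 = 7.3
  s[Y,Z] = ((1.6)·(-0.8) + (2.6)·(1.2) + (-2.4)·(1.2) + (-3.4)·(1.2) + (1.6)·(-2.8)) / 4 = -9.6/4 = -2.4
  s[Z,Z] = ((-0.8)·(-0.8) + (1.2)·(1.2) + (1.2)·(1.2) + (1.2)·(1.2) + (-2.8)·(-2.8)) / 4 = 12.8/4 = 3.2
  Sample standard deviations s_i = √(s[i,i]):
  s(X) = √(5.7) = 2.3875
  s(Y) = √(7.3) = 2.7019
  s(Z) = √(3.2) = 1.7889

Step 3 — r_{ij} = s_{ij} / (s_i · s_j):
  r[X,X] = 1 (diagonal).
  r[X,Y] = 1.1 / (2.3875 · 2.7019) = 1.1 / 6.4506 = 0.1705
  r[X,Z] = 1.2 / (2.3875 · 1.7889) = 1.2 / 4.2708 = 0.281
  r[Y,Y] = 1 (diagonal).
  r[Y,Z] = -2.4 / (2.7019 · 1.7889) = -2.4 / 4.8332 = -0.4966
  r[Z,Z] = 1 (diagonal).

R is symmetric with unit diagonal. Assembling:

R = [[1, 0.1705, 0.281],
 [0.1705, 1, -0.4966],
 [0.281, -0.4966, 1]]


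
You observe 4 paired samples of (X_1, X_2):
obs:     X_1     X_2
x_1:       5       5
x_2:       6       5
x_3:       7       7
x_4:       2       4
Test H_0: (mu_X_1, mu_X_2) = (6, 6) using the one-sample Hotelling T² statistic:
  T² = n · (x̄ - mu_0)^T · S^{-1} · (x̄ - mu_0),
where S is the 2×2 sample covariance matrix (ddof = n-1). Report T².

Step 1 — sample mean vector:
  mean(X_1) = (5 + 6 + 7 + 2) / 4 = 20/4 = 5
  mean(X_2) = (5 + 5 + 7 + 4) / 4 = 21/4 = 5.25
  x̄ = (5, 5.25),  deviation x̄ - mu_0 = (5, 5.25) - (6, 6) = (-1, -0.75).

Step 2 — sample covariance matrix, S[i,j] = (1/(n-1)) · Σ_k (x_{k,i} - mean_i) · (x_{k,j} - mean_j), divisor n-1 = 3:
  S[X_1,X_1] = ((0)·(0) + (1)·(1) + (2)·(2) + (-3)·(-3)) / 3 = 14/3 = 4.6667
  S[X_1,X_2] = ((0)·(-0.25) + (1)·(-0.25) + (2)·(1.75) + (-3)·(-1.25)) / 3 = 7/3 = 2.3333
  S[X_2,X_2] = ((-0.25)·(-0.25) + (-0.25)·(-0.25) + (1.75)·(1.75) + (-1.25)·(-1.25)) / 3 = 4.75/3 = 1.5833
  S = [[4.6667, 2.3333],
 [2.3333, 1.5833]].

Step 3 — invert S. det(S) = 4.6667·1.5833 - (2.3333)² = 1.9444.
  S^{-1} = (1/det) · [[d, -b], [-b, a]] = [[0.8143, -1.2],
 [-1.2, 2.4]].

Step 4 — quadratic form (x̄ - mu_0)^T · S^{-1} · (x̄ - mu_0):
  S^{-1} · (x̄ - mu_0) = (0.0857, -0.6),
  (x̄ - mu_0)^T · [...] = (-1)·(0.0857) + (-0.75)·(-0.6) = 0.3643.

Step 5 — scale by n: T² = 4 · 0.3643 = 1.4571.

T² ≈ 1.4571


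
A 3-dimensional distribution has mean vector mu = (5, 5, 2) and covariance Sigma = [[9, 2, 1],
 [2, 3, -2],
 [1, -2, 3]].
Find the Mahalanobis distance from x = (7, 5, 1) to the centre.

Step 1 — centre the observation: (x - mu) = (2, 0, -1).

Step 2 — invert Sigma (cofactor / det for 3×3, or solve directly):
  Sigma^{-1} = [[0.2273, -0.3636, -0.3182],
 [-0.3636, 1.1818, 0.9091],
 [-0.3182, 0.9091, 1.0455]].

Step 3 — form the quadratic (x - mu)^T · Sigma^{-1} · (x - mu):
  Sigma^{-1} · (x - mu) = (0.7727, -1.6364, -1.6818).
  (x - mu)^T · [Sigma^{-1} · (x - mu)] = (2)·(0.7727) + (0)·(-1.6364) + (-1)·(-1.6818) = 3.2273.

Step 4 — take square root: d = √(3.2273) ≈ 1.7965.

d(x, mu) = √(3.2273) ≈ 1.7965


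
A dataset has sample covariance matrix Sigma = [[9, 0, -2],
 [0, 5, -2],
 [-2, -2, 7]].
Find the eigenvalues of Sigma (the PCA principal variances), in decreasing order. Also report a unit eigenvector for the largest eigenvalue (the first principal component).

Step 1 — characteristic polynomial p(λ) = det(λI - Sigma) = λ³ - tr·λ² + c_1·λ - det, where tr = trace, c_1 = sum of the principal 2×2 minors, det = det(Sigma):
  tr = 9 + 5 + 7 = 21,
  c_1 = (9·5 - (0)²) + (9·7 - (-2)²) + (5·7 - (-2)²) = 45 + 59 + 31 = 135,
  det = 9·(5·7 - (-2)²) - (0)·((0)·7 - (-2)·(-2)) + (-2)·((0)·(-2) - 5·(-2)) = 9·(31) - (0)·(-4) + (-2)·(10) = 259.
  So p(λ) = λ³ - 21λ² + 135λ - 259.
Step 2 — look for an integer root (rational root theorem: any rational root is an integer divisor of 259). Testing λ = 7:
  p(7) = 343 - 1029 + 945 - 259 = 0  ✓
  Dividing out (λ - 7): p(λ) = (λ - 7)(λ² - 14λ + 37).
Step 3 — remaining eigenvalues from the quadratic λ² - 14λ + 37 = 0:
  Δ = 14² - 4·37 = 196 - 148 = 48,  λ = (14 ± √48)/2 = (14 ± 6.9282)/2 ≈ 10.4641 or 3.5359.
  Sorted: λ_1 = 10.4641,  λ_2 = 7,  λ_3 = 3.5359  (check: sum = 21 = tr ✓).

Step 4 — unit eigenvector for λ_1 ≈ 10.4641: v spans the null space of (Sigma - λ_1 I), whose rows are
  r_1 = (-1.4641, 0, -2),  r_2 = (0, -5.4641, -2),  r_3 = (-2, -2, -3.4641).
  v is orthogonal to every row, so take v ∝ r_1 × r_2 = ((0)·(-2) - (-2)·(-5.4641), (-2)·(0) - (-1.4641)·(-2), (-1.4641)·(-5.4641) - (0)·(0)) ≈ (-10.9282, -2.9282, 8).
  Rescale (multiply by -1 so the first nonzero entry is positive): u = (10.9282, 2.9282, -8).
  ||u|| = √((10.9282)² + (2.9282)² + (-8)²) = √(192) ≈ 13.8564,  v_1 = u/||u|| ≈ (0.7887, 0.2113, -0.5774) (||v_1|| = 1).

λ_1 = 10.4641,  λ_2 = 7,  λ_3 = 3.5359;  v_1 ≈ (0.7887, 0.2113, -0.5774)


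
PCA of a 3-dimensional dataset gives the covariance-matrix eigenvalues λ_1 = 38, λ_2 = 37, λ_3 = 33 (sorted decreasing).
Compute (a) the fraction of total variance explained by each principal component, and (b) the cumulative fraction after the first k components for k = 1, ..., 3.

Step 1 — total variance = trace(Sigma) = Σ λ_i = 38 + 37 + 33 = 108.

Step 2 — fraction explained by component i = λ_i / Σ λ:
  PC1: 38/108 = 0.3519
  PC2: 37/108 = 0.3426
  PC3: 33/108 = 0.3056

Step 3 — cumulative fraction after k components = (λ_1 + ... + λ_k) / Σ λ:
  k = 1: 38/108 = 0.3519
  k = 2: (38 + 37)/108 = 75/108 = 0.6944
  k = 3: (38 + 37 + 33)/108 = 108/108 = 1

Summary (fraction, with percent):

explained: PC1 0.3519 (35.19%), PC2 0.3426 (34.26%), PC3 0.3056 (30.56%);  cumulative: 0.3519, 0.6944, 1


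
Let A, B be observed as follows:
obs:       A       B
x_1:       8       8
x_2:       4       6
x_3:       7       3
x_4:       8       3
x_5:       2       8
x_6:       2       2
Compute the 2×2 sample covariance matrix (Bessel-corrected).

Step 1 — column means:
  mean(A) = (8 + 4 + 7 + 8 + 2 + 2) / 6 = 31/6 = 5.1667
  mean(B) = (8 + 6 + 3 + 3 + 8 + 2) / 6 = 30/6 = 5

Step 2 — sample covariance S[i,j] = (1/(n-1)) · Σ_k (x_{k,i} - mean_i) · (x_{k,j} - mean_j), with n-1 = 5.
  S[A,A] = ((2.8333)·(2.8333) + (-1.1667)·(-1.1667) + (1.8333)·(1.8333) + (2.8333)·(2.8333) + (-3.1667)·(-3.1667) + (-3.1667)·(-3.1667)) / 5 = 40.8333/5 = 8.1667
  S[A,B] = ((2.8333)·(3) + (-1.1667)·(1) + (1.8333)·(-2) + (2.8333)·(-2) + (-3.1667)·(3) + (-3.1667)·(-3)) / 5 = -2/5 = -0.4
  S[B,B] = ((3)·(3) + (1)·(1) + (-2)·(-2) + (-2)·(-2) + (3)·(3) + (-3)·(-3)) / 5 = 36/5 = 7.2

S is symmetric (S[j,i] = S[i,j]). Assembling:

S = [[8.1667, -0.4],
 [-0.4, 7.2]]


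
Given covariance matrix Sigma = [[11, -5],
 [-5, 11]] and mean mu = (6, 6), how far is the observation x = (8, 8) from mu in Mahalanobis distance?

Step 1 — centre the observation: (x - mu) = (2, 2).

Step 2 — invert Sigma. det(Sigma) = 11·11 - (-5)² = 96.
  Sigma^{-1} = (1/det) · [[d, -b], [-b, a]] = [[0.1146, 0.0521],
 [0.0521, 0.1146]].

Step 3 — form the quadratic (x - mu)^T · Sigma^{-1} · (x - mu):
  Sigma^{-1} · (x - mu) = (0.3333, 0.3333).
  (x - mu)^T · [Sigma^{-1} · (x - mu)] = (2)·(0.3333) + (2)·(0.3333) = 1.3333.

Step 4 — take square root: d = √(1.3333) ≈ 1.1547.

d(x, mu) = √(1.3333) ≈ 1.1547


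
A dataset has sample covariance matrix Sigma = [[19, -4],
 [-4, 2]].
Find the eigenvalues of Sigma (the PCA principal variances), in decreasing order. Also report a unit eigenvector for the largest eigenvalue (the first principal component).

Step 1 — characteristic polynomial of 2×2 Sigma:
  det(Sigma - λI) = λ² - trace · λ + det = 0.
  trace = 19 + 2 = 21, det = 19·2 - (-4)² = 22.
Step 2 — discriminant:
  Δ = trace² - 4·det = 441 - 88 = 353.
Step 3 — eigenvalues:
  λ = (trace ± √Δ)/2 = (21 ± 18.7883)/2,
  λ_1 = 19.8941,  λ_2 = 1.1059.

Step 4 — unit eigenvector for λ_1: solve (Sigma - λ_1 I)v = 0. First row:
  (19 - 19.8941)·v_x + (-4)·v_y = 0, i.e. (-0.8941)·v_x + (-4)·v_y = 0,
  so v ∝ (b, λ_1 - a) = (-4, 0.8941); multiply by -1 so the first entry is positive: u = (4, -0.8941).
  ||u|| = √((4)² + (-0.8941)²) = √(16.7995) ≈ 4.0987,
  v_1 = u/||u|| ≈ (0.9759, -0.2182) (||v_1|| = 1).

λ_1 = 19.8941,  λ_2 = 1.1059;  v_1 ≈ (0.9759, -0.2182)


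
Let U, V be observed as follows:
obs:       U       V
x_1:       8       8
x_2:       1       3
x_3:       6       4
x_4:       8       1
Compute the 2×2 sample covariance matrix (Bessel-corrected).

Step 1 — column means:
  mean(U) = (8 + 1 + 6 + 8) / 4 = 23/4 = 5.75
  mean(V) = (8 + 3 + 4 + 1) / 4 = 16/4 = 4

Step 2 — sample covariance S[i,j] = (1/(n-1)) · Σ_k (x_{k,i} - mean_i) · (x_{k,j} - mean_j), with n-1 = 3.
  S[U,U] = ((2.25)·(2.25) + (-4.75)·(-4.75) + (0.25)·(0.25) + (2.25)·(2.25)) / 3 = 32.75/3 = 10.9167
  S[U,V] = ((2.25)·(4) + (-4.75)·(-1) + (0.25)·(0) + (2.25)·(-3)) / 3 = 7/3 = 2.3333
  S[V,V] = ((4)·(4) + (-1)·(-1) + (0)·(0) + (-3)·(-3)) / 3 = 26/3 = 8.6667

S is symmetric (S[j,i] = S[i,j]). Assembling:

S = [[10.9167, 2.3333],
 [2.3333, 8.6667]]


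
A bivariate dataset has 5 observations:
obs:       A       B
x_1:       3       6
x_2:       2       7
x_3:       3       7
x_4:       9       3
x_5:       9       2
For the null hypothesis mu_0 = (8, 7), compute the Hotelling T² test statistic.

Step 1 — sample mean vector:
  mean(A) = (3 + 2 + 3 + 9 + 9) / 5 = 26/5 = 5.2
  mean(B) = (6 + 7 + 7 + 3 + 2) / 5 = 25/5 = 5
  x̄ = (5.2, 5),  deviation x̄ - mu_0 = (5.2, 5) - (8, 7) = (-2.8, -2).

Step 2 — sample covariance matrix, S[i,j] = (1/(n-1)) · Σ_k (x_{k,i} - mean_i) · (x_{k,j} - mean_j), divisor n-1 = 4:
  S[A,A] = ((-2.2)·(-2.2) + (-3.2)·(-3.2) + (-2.2)·(-2.2) + (3.8)·(3.8) + (3.8)·(3.8)) / 4 = 48.8/4 = 12.2
  S[A,B] = ((-2.2)·(1) + (-3.2)·(2) + (-2.2)·(2) + (3.8)·(-2) + (3.8)·(-3)) / 4 = -32/4 = -8
  S[B,B] = ((1)·(1) + (2)·(2) + (2)·(2) + (-2)·(-2) + (-3)·(-3)) / 4 = 22/4 = 5.5
  S = [[12.2, -8],
 [-8, 5.5]].

Step 3 — invert S. det(S) = 12.2·5.5 - (-8)² = 3.1.
  S^{-1} = (1/det) · [[d, -b], [-b, a]] = [[1.7742, 2.5806],
 [2.5806, 3.9355]].

Step 4 — quadratic form (x̄ - mu_0)^T · S^{-1} · (x̄ - mu_0):
  S^{-1} · (x̄ - mu_0) = (-10.129, -15.0968),
  (x̄ - mu_0)^T · [...] = (-2.8)·(-10.129) + (-2)·(-15.0968) = 58.5548.

Step 5 — scale by n: T² = 5 · 58.5548 = 292.7742.

T² ≈ 292.7742


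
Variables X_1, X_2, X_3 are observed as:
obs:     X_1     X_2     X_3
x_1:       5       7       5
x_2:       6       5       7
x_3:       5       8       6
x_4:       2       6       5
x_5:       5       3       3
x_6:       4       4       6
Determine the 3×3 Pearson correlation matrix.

Step 1 — column means:
  mean(X_1) = (5 + 6 + 5 + 2 + 5 + 4) / 6 = 27/6 = 4.5
  mean(X_2) = (7 + 5 + 8 + 6 + 3 + 4) / 6 = 33/6 = 5.5
  mean(X_3) = (5 + 7 + 6 + 5 + 3 + 6) / 6 = 32/6 = 5.3333

Step 2 — sample variances and covariances s[i,j] = (1/(n-1)) · Σ_k (x_{k,i} - mean_i) · (x_{k,j} - mean_j), with n-1 = 5:
  s[X_1,X_1] = ((0.5)·(0.5) + (1.5)·(1.5) + (0.5)·(0.5) + (-2.5)·(-2.5) + (0.5)·(0.5) + (-0.5)·(-0.5)) / 5 = 9.5/5 = 1.9
  s[X_1,X_2] = ((0.5)·(1.5) + (1.5)·(-0.5) + (0.5)·(2.5) + (-2.5)·(0.5) + (0.5)·(-2.5) + (-0.5)·(-1.5)) / 5 = -0.5/5 = -0.1
  s[X_1,X_3] = ((0.5)·(-0.3333) + (1.5)·(1.6667) + (0.5)·(0.6667) + (-2.5)·(-0.3333) + (0.5)·(-2.3333) + (-0.5)·(0.6667)) / 5 = 2/5 = 0.4
  s[X_2,X_2] = ((1.5)·(1.5) + (-0.5)·(-0.5) + (2.5)·(2.5) + (0.5)·(0.5) + (-2.5)·(-2.5) + (-1.5)·(-1.5)) / 5 = 17.5/5 = 3.5
  s[X_2,X_3] = ((1.5)·(-0.3333) + (-0.5)·(1.6667) + (2.5)·(0.6667) + (0.5)·(-0.3333) + (-2.5)·(-2.3333) + (-1.5)·(0.6667)) / 5 = 5/5 = 1
  s[X_3,X_3] = ((-0.3333)·(-0.3333) + (1.6667)·(1.6667) + (0.6667)·(0.6667) + (-0.3333)·(-0.3333) + (-2.3333)·(-2.3333) + (0.6667)·(0.6667)) / 5 = 9.3333/5 = 1.8667
  Sample standard deviations s_i = √(s[i,i]):
  s(X_1) = √(1.9) = 1.3784
  s(X_2) = √(3.5) = 1.8708
  s(X_3) = √(1.8667) = 1.3663

Step 3 — r_{ij} = s_{ij} / (s_i · s_j):
  r[X_1,X_1] = 1 (diagonal).
  r[X_1,X_2] = -0.1 / (1.3784 · 1.8708) = -0.1 / 2.5788 = -0.0388
  r[X_1,X_3] = 0.4 / (1.3784 · 1.3663) = 0.4 / 1.8833 = 0.2124
  r[X_2,X_2] = 1 (diagonal).
  r[X_2,X_3] = 1 / (1.8708 · 1.3663) = 1 / 2.556 = 0.3912
  r[X_3,X_3] = 1 (diagonal).

R is symmetric with unit diagonal. Assembling:

R = [[1, -0.0388, 0.2124],
 [-0.0388, 1, 0.3912],
 [0.2124, 0.3912, 1]]


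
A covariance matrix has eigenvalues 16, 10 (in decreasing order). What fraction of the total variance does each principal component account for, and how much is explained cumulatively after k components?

Step 1 — total variance = trace(Sigma) = Σ λ_i = 16 + 10 = 26.

Step 2 — fraction explained by component i = λ_i / Σ λ:
  PC1: 16/26 = 0.6154
  PC2: 10/26 = 0.3846

Step 3 — cumulative fraction after k components = (λ_1 + ... + λ_k) / Σ λ:
  k = 1: 16/26 = 0.6154
  k = 2: (16 + 10)/26 = 26/26 = 1

Summary (fraction, with percent):

explained: PC1 0.6154 (61.54%), PC2 0.3846 (38.46%);  cumulative: 0.6154, 1


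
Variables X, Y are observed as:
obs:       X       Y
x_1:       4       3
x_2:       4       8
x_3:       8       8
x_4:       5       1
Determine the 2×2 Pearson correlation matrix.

Step 1 — column means:
  mean(X) = (4 + 4 + 8 + 5) / 4 = 21/4 = 5.25
  mean(Y) = (3 + 8 + 8 + 1) / 4 = 20/4 = 5

Step 2 — sample variances and covariances s[i,j] = (1/(n-1)) · Σ_k (x_{k,i} - mean_i) · (x_{k,j} - mean_j), with n-1 = 3:
  s[X,X] = ((-1.25)·(-1.25) + (-1.25)·(-1.25) + (2.75)·(2.75) + (-0.25)·(-0.25)) / 3 = 10.75/3 = 3.5833
  s[X,Y] = ((-1.25)·(-2) + (-1.25)·(3) + (2.75)·(3) + (-0.25)·(-4)) / 3 = 8/3 = 2.6667
  s[Y,Y] = ((-2)·(-2) + (3)·(3) + (3)·(3) + (-4)·(-4)) / 3 = 38/3 = 12.6667
  Sample standard deviations s_i = √(s[i,i]):
  s(X) = √(3.5833) = 1.893
  s(Y) = √(12.6667) = 3.559

Step 3 — r_{ij} = s_{ij} / (s_i · s_j):
  r[X,X] = 1 (diagonal).
  r[X,Y] = 2.6667 / (1.893 · 3.559) = 2.6667 / 6.7371 = 0.3958
  r[Y,Y] = 1 (diagonal).

R is symmetric with unit diagonal. Assembling:

R = [[1, 0.3958],
 [0.3958, 1]]


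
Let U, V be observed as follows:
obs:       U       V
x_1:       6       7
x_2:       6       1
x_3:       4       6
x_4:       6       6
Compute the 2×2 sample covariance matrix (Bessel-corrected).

Step 1 — column means:
  mean(U) = (6 + 6 + 4 + 6) / 4 = 22/4 = 5.5
  mean(V) = (7 + 1 + 6 + 6) / 4 = 20/4 = 5

Step 2 — sample covariance S[i,j] = (1/(n-1)) · Σ_k (x_{k,i} - mean_i) · (x_{k,j} - mean_j), with n-1 = 3.
  S[U,U] = ((0.5)·(0.5) + (0.5)·(0.5) + (-1.5)·(-1.5) + (0.5)·(0.5)) / 3 = 3/3 = 1
  S[U,V] = ((0.5)·(2) + (0.5)·(-4) + (-1.5)·(1) + (0.5)·(1)) / 3 = -2/3 = -0.6667
  S[V,V] = ((2)·(2) + (-4)·(-4) + (1)·(1) + (1)·(1)) / 3 = 22/3 = 7.3333

S is symmetric (S[j,i] = S[i,j]). Assembling:

S = [[1, -0.6667],
 [-0.6667, 7.3333]]


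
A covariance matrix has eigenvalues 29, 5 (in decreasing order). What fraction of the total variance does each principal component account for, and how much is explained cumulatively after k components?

Step 1 — total variance = trace(Sigma) = Σ λ_i = 29 + 5 = 34.

Step 2 — fraction explained by component i = λ_i / Σ λ:
  PC1: 29/34 = 0.8529
  PC2: 5/34 = 0.1471

Step 3 — cumulative fraction after k components = (λ_1 + ... + λ_k) / Σ λ:
  k = 1: 29/34 = 0.8529
  k = 2: (29 + 5)/34 = 34/34 = 1

Summary (fraction, with percent):

explained: PC1 0.8529 (85.29%), PC2 0.1471 (14.71%);  cumulative: 0.8529, 1


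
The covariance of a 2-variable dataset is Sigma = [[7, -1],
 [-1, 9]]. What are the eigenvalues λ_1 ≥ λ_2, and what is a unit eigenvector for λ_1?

Step 1 — characteristic polynomial of 2×2 Sigma:
  det(Sigma - λI) = λ² - trace · λ + det = 0.
  trace = 7 + 9 = 16, det = 7·9 - (-1)² = 62.
Step 2 — discriminant:
  Δ = trace² - 4·det = 256 - 248 = 8.
Step 3 — eigenvalues:
  λ = (trace ± √Δ)/2 = (16 ± 2.8284)/2,
  λ_1 = 9.4142,  λ_2 = 6.5858.

Step 4 — unit eigenvector for λ_1: solve (Sigma - λ_1 I)v = 0. First row:
  (7 - 9.4142)·v_x + (-1)·v_y = 0, i.e. (-2.4142)·v_x + (-1)·v_y = 0,
  so v ∝ (b, λ_1 - a) = (-1, 2.4142); multiply by -1 so the first entry is positive: u = (1, -2.4142).
  ||u|| = √((1)² + (-2.4142)²) = √(6.8284) ≈ 2.6131,
  v_1 = u/||u|| ≈ (0.3827, -0.9239) (||v_1|| = 1).

λ_1 = 9.4142,  λ_2 = 6.5858;  v_1 ≈ (0.3827, -0.9239)


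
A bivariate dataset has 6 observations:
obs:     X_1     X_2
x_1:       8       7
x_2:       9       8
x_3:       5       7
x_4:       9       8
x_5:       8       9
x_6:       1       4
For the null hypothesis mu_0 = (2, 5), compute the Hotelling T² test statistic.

Step 1 — sample mean vector:
  mean(X_1) = (8 + 9 + 5 + 9 + 8 + 1) / 6 = 40/6 = 6.6667
  mean(X_2) = (7 + 8 + 7 + 8 + 9 + 4) / 6 = 43/6 = 7.1667
  x̄ = (6.6667, 7.1667),  deviation x̄ - mu_0 = (6.6667, 7.1667) - (2, 5) = (4.6667, 2.1667).

Step 2 — sample covariance matrix, S[i,j] = (1/(n-1)) · Σ_k (x_{k,i} - mean_i) · (x_{k,j} - mean_j), divisor n-1 = 5:
  S[X_1,X_1] = ((1.3333)·(1.3333) + (2.3333)·(2.3333) + (-1.6667)·(-1.6667) + (2.3333)·(2.3333) + (1.3333)·(1.3333) + (-5.6667)·(-5.6667)) / 5 = 49.3333/5 = 9.8667
  S[X_1,X_2] = ((1.3333)·(-0.1667) + (2.3333)·(0.8333) + (-1.6667)·(-0.1667) + (2.3333)·(0.8333) + (1.3333)·(1.8333) + (-5.6667)·(-3.1667)) / 5 = 24.3333/5 = 4.8667
  S[X_2,X_2] = ((-0.1667)·(-0.1667) + (0.8333)·(0.8333) + (-0.1667)·(-0.1667) + (0.8333)·(0.8333) + (1.8333)·(1.8333) + (-3.1667)·(-3.1667)) / 5 = 14.8333/5 = 2.9667
  S = [[9.8667, 4.8667],
 [4.8667, 2.9667]].

Step 3 — invert S. det(S) = 9.8667·2.9667 - (4.8667)² = 5.5867.
  S^{-1} = (1/det) · [[d, -b], [-b, a]] = [[0.531, -0.8711],
 [-0.8711, 1.7661]].

Step 4 — quadratic form (x̄ - mu_0)^T · S^{-1} · (x̄ - mu_0):
  S^{-1} · (x̄ - mu_0) = (0.5907, -0.2387),
  (x̄ - mu_0)^T · [...] = (4.6667)·(0.5907) + (2.1667)·(-0.2387) = 2.2395.

Step 5 — scale by n: T² = 6 · 2.2395 = 13.4368.

T² ≈ 13.4368


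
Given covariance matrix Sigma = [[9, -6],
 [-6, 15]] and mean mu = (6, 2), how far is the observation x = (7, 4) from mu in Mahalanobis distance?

Step 1 — centre the observation: (x - mu) = (1, 2).

Step 2 — invert Sigma. det(Sigma) = 9·15 - (-6)² = 99.
  Sigma^{-1} = (1/det) · [[d, -b], [-b, a]] = [[0.1515, 0.0606],
 [0.0606, 0.0909]].

Step 3 — form the quadratic (x - mu)^T · Sigma^{-1} · (x - mu):
  Sigma^{-1} · (x - mu) = (0.2727, 0.2424).
  (x - mu)^T · [Sigma^{-1} · (x - mu)] = (1)·(0.2727) + (2)·(0.2424) = 0.7576.

Step 4 — take square root: d = √(0.7576) ≈ 0.8704.

d(x, mu) = √(0.7576) ≈ 0.8704


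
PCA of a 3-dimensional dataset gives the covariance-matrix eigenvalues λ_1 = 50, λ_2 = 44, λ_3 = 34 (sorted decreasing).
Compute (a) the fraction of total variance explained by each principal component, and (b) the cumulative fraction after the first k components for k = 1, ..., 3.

Step 1 — total variance = trace(Sigma) = Σ λ_i = 50 + 44 + 34 = 128.

Step 2 — fraction explained by component i = λ_i / Σ λ:
  PC1: 50/128 = 0.3906
  PC2: 44/128 = 0.3438
  PC3: 34/128 = 0.2656

Step 3 — cumulative fraction after k components = (λ_1 + ... + λ_k) / Σ λ:
  k = 1: 50/128 = 0.3906
  k = 2: (50 + 44)/128 = 94/128 = 0.7344
  k = 3: (50 + 44 + 34)/128 = 128/128 = 1

Summary (fraction, with percent):

explained: PC1 0.3906 (39.06%), PC2 0.3438 (34.38%), PC3 0.2656 (26.56%);  cumulative: 0.3906, 0.7344, 1


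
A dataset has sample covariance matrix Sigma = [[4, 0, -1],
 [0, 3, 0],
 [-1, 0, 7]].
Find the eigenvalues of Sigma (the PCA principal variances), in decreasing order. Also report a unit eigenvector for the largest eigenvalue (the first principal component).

Step 1 — characteristic polynomial p(λ) = det(λI - Sigma) = λ³ - tr·λ² + c_1·λ - det, where tr = trace, c_1 = sum of the principal 2×2 minors, det = det(Sigma):
  tr = 4 + 3 + 7 = 14,
  c_1 = (4·3 - (0)²) + (4·7 - (-1)²) + (3·7 - (0)²) = 12 + 27 + 21 = 60,
  det = 4·(3·7 - (0)²) - (0)·((0)·7 - (0)·(-1)) + (-1)·((0)·(0) - 3·(-1)) = 4·(21) - (0)·(0) + (-1)·(3) = 81.
  So p(λ) = λ³ - 14λ² + 60λ - 81.
Step 2 — look for an integer root (rational root theorem: any rational root is an integer divisor of 81). Testing λ = 3:
  p(3) = 27 - 126 + 180 - 81 = 0  ✓
  Dividing out (λ - 3): p(λ) = (λ - 3)(λ² - 11λ + 27).
Step 3 — remaining eigenvalues from the quadratic λ² - 11λ + 27 = 0:
  Δ = 11² - 4·27 = 121 - 108 = 13,  λ = (11 ± √13)/2 = (11 ± 3.6056)/2 ≈ 7.3028 or 3.6972.
  Sorted: λ_1 = 7.3028,  λ_2 = 3.6972,  λ_3 = 3  (check: sum = 14 = tr ✓).

Step 4 — unit eigenvector for λ_1 ≈ 7.3028: v spans the null space of (Sigma - λ_1 I), whose rows are
  r_1 = (-3.3028, 0, -1),  r_2 = (0, -4.3028, 0),  r_3 = (-1, 0, -0.3028).
  v is orthogonal to every row, so take v ∝ r_1 × r_2 = ((0)·(0) - (-1)·(-4.3028), (-1)·(0) - (-3.3028)·(0), (-3.3028)·(-4.3028) - (0)·(0)) ≈ (-4.3028, 0, 14.2111).
  Rescale (multiply by -1 so the first nonzero entry is positive): u = (4.3028, 0, -14.2111).
  ||u|| = √((4.3028)² + (0)² + (-14.2111)²) = √(220.4693) ≈ 14.8482,  v_1 = u/||u|| ≈ (0.2898, 0, -0.9571) (||v_1|| = 1).

λ_1 = 7.3028,  λ_2 = 3.6972,  λ_3 = 3;  v_1 ≈ (0.2898, 0, -0.9571)


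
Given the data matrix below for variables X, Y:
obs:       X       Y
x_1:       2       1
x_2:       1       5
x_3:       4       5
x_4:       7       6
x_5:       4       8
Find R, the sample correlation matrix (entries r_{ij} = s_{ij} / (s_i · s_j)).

Step 1 — column means:
  mean(X) = (2 + 1 + 4 + 7 + 4) / 5 = 18/5 = 3.6
  mean(Y) = (1 + 5 + 5 + 6 + 8) / 5 = 25/5 = 5

Step 2 — sample variances and covariances s[i,j] = (1/(n-1)) · Σ_k (x_{k,i} - mean_i) · (x_{k,j} - mean_j), with n-1 = 4:
  s[X,X] = ((-1.6)·(-1.6) + (-2.6)·(-2.6) + (0.4)·(0.4) + (3.4)·(3.4) + (0.4)·(0.4)) / 4 = 21.2/4 = 5.3
  s[X,Y] = ((-1.6)·(-4) + (-2.6)·(0) + (0.4)·(0) + (3.4)·(1) + (0.4)·(3)) / 4 = 11/4 = 2.75
  s[Y,Y] = ((-4)·(-4) + (0)·(0) + (0)·(0) + (1)·(1) + (3)·(3)) / 4 = 26/4 = 6.5
  Sample standard deviations s_i = √(s[i,i]):
  s(X) = √(5.3) = 2.3022
  s(Y) = √(6.5) = 2.5495

Step 3 — r_{ij} = s_{ij} / (s_i · s_j):
  r[X,X] = 1 (diagonal).
  r[X,Y] = 2.75 / (2.3022 · 2.5495) = 2.75 / 5.8694 = 0.4685
  r[Y,Y] = 1 (diagonal).

R is symmetric with unit diagonal. Assembling:

R = [[1, 0.4685],
 [0.4685, 1]]


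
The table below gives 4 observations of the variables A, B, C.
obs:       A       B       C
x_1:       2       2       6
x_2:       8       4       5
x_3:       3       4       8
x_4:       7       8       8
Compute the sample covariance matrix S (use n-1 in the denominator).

Step 1 — column means:
  mean(A) = (2 + 8 + 3 + 7) / 4 = 20/4 = 5
  mean(B) = (2 + 4 + 4 + 8) / 4 = 18/4 = 4.5
  mean(C) = (6 + 5 + 8 + 8) / 4 = 27/4 = 6.75

Step 2 — sample covariance S[i,j] = (1/(n-1)) · Σ_k (x_{k,i} - mean_i) · (x_{k,j} - mean_j), with n-1 = 3.
  S[A,A] = ((-3)·(-3) + (3)·(3) + (-2)·(-2) + (2)·(2)) / 3 = 26/3 = 8.6667
  S[A,B] = ((-3)·(-2.5) + (3)·(-0.5) + (-2)·(-0.5) + (2)·(3.5)) / 3 = 14/3 = 4.6667
  S[A,C] = ((-3)·(-0.75) + (3)·(-1.75) + (-2)·(1.25) + (2)·(1.25)) / 3 = -3/3 = -1
  S[B,B] = ((-2.5)·(-2.5) + (-0.5)·(-0.5) + (-0.5)·(-0.5) + (3.5)·(3.5)) / 3 = 19/3 = 6.3333
  S[B,C] = ((-2.5)·(-0.75) + (-0.5)·(-1.75) + (-0.5)·(1.25) + (3.5)·(1.25)) / 3 = 6.5/3 = 2.1667
  S[C,C] = ((-0.75)·(-0.75) + (-1.75)·(-1.75) + (1.25)·(1.25) + (1.25)·(1.25)) / 3 = 6.75/3 = 2.25

S is symmetric (S[j,i] = S[i,j]). Assembling:

S = [[8.6667, 4.6667, -1],
 [4.6667, 6.3333, 2.1667],
 [-1, 2.1667, 2.25]]


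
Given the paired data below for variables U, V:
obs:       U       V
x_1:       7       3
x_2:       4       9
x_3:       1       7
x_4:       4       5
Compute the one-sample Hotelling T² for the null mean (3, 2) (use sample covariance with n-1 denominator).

Step 1 — sample mean vector:
  mean(U) = (7 + 4 + 1 + 4) / 4 = 16/4 = 4
  mean(V) = (3 + 9 + 7 + 5) / 4 = 24/4 = 6
  x̄ = (4, 6),  deviation x̄ - mu_0 = (4, 6) - (3, 2) = (1, 4).

Step 2 — sample covariance matrix, S[i,j] = (1/(n-1)) · Σ_k (x_{k,i} - mean_i) · (x_{k,j} - mean_j), divisor n-1 = 3:
  S[U,U] = ((3)·(3) + (0)·(0) + (-3)·(-3) + (0)·(0)) / 3 = 18/3 = 6
  S[U,V] = ((3)·(-3) + (0)·(3) + (-3)·(1) + (0)·(-1)) / 3 = -12/3 = -4
  S[V,V] = ((-3)·(-3) + (3)·(3) + (1)·(1) + (-1)·(-1)) / 3 = 20/3 = 6.6667
  S = [[6, -4],
 [-4, 6.6667]].

Step 3 — invert S. det(S) = 6·6.6667 - (-4)² = 24.
  S^{-1} = (1/det) · [[d, -b], [-b, a]] = [[0.2778, 0.1667],
 [0.1667, 0.25]].

Step 4 — quadratic form (x̄ - mu_0)^T · S^{-1} · (x̄ - mu_0):
  S^{-1} · (x̄ - mu_0) = (0.9444, 1.1667),
  (x̄ - mu_0)^T · [...] = (1)·(0.9444) + (4)·(1.1667) = 5.6111.

Step 5 — scale by n: T² = 4 · 5.6111 = 22.4444.

T² ≈ 22.4444


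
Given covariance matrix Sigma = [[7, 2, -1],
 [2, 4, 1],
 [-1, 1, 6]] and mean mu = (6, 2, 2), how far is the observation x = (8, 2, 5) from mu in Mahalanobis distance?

Step 1 — centre the observation: (x - mu) = (2, 0, 3).

Step 2 — invert Sigma (cofactor / det for 3×3, or solve directly):
  Sigma^{-1} = [[0.1783, -0.1008, 0.0465],
 [-0.1008, 0.3178, -0.0698],
 [0.0465, -0.0698, 0.186]].

Step 3 — form the quadratic (x - mu)^T · Sigma^{-1} · (x - mu):
  Sigma^{-1} · (x - mu) = (0.4961, -0.4109, 0.6512).
  (x - mu)^T · [Sigma^{-1} · (x - mu)] = (2)·(0.4961) + (0)·(-0.4109) + (3)·(0.6512) = 2.9457.

Step 4 — take square root: d = √(2.9457) ≈ 1.7163.

d(x, mu) = √(2.9457) ≈ 1.7163


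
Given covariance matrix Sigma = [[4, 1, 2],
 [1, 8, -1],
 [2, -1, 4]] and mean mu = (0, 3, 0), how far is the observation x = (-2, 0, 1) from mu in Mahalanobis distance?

Step 1 — centre the observation: (x - mu) = (-2, -3, 1).

Step 2 — invert Sigma (cofactor / det for 3×3, or solve directly):
  Sigma^{-1} = [[0.369, -0.0714, -0.2024],
 [-0.0714, 0.1429, 0.0714],
 [-0.2024, 0.0714, 0.369]].

Step 3 — form the quadratic (x - mu)^T · Sigma^{-1} · (x - mu):
  Sigma^{-1} · (x - mu) = (-0.7262, -0.2143, 0.5595).
  (x - mu)^T · [Sigma^{-1} · (x - mu)] = (-2)·(-0.7262) + (-3)·(-0.2143) + (1)·(0.5595) = 2.6548.

Step 4 — take square root: d = √(2.6548) ≈ 1.6293.

d(x, mu) = √(2.6548) ≈ 1.6293


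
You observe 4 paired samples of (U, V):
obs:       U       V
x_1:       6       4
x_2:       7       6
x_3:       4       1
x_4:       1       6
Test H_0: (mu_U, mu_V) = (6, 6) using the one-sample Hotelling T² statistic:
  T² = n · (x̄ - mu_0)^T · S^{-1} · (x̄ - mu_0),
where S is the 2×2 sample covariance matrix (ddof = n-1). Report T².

Step 1 — sample mean vector:
  mean(U) = (6 + 7 + 4 + 1) / 4 = 18/4 = 4.5
  mean(V) = (4 + 6 + 1 + 6) / 4 = 17/4 = 4.25
  x̄ = (4.5, 4.25),  deviation x̄ - mu_0 = (4.5, 4.25) - (6, 6) = (-1.5, -1.75).

Step 2 — sample covariance matrix, S[i,j] = (1/(n-1)) · Σ_k (x_{k,i} - mean_i) · (x_{k,j} - mean_j), divisor n-1 = 3:
  S[U,U] = ((1.5)·(1.5) + (2.5)·(2.5) + (-0.5)·(-0.5) + (-3.5)·(-3.5)) / 3 = 21/3 = 7
  S[U,V] = ((1.5)·(-0.25) + (2.5)·(1.75) + (-0.5)·(-3.25) + (-3.5)·(1.75)) / 3 = -0.5/3 = -0.1667
  S[V,V] = ((-0.25)·(-0.25) + (1.75)·(1.75) + (-3.25)·(-3.25) + (1.75)·(1.75)) / 3 = 16.75/3 = 5.5833
  S = [[7, -0.1667],
 [-0.1667, 5.5833]].

Step 3 — invert S. det(S) = 7·5.5833 - (-0.1667)² = 39.0556.
  S^{-1} = (1/det) · [[d, -b], [-b, a]] = [[0.143, 0.0043],
 [0.0043, 0.1792]].

Step 4 — quadratic form (x̄ - mu_0)^T · S^{-1} · (x̄ - mu_0):
  S^{-1} · (x̄ - mu_0) = (-0.2219, -0.3201),
  (x̄ - mu_0)^T · [...] = (-1.5)·(-0.2219) + (-1.75)·(-0.3201) = 0.893.

Step 5 — scale by n: T² = 4 · 0.893 = 3.5718.

T² ≈ 3.5718


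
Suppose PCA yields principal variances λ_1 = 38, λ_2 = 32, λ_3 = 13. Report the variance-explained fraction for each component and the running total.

Step 1 — total variance = trace(Sigma) = Σ λ_i = 38 + 32 + 13 = 83.

Step 2 — fraction explained by component i = λ_i / Σ λ:
  PC1: 38/83 = 0.4578
  PC2: 32/83 = 0.3855
  PC3: 13/83 = 0.1566

Step 3 — cumulative fraction after k components = (λ_1 + ... + λ_k) / Σ λ:
  k = 1: 38/83 = 0.4578
  k = 2: (38 + 32)/83 = 70/83 = 0.8434
  k = 3: (38 + 32 + 13)/83 = 83/83 = 1

Summary (fraction, with percent):

explained: PC1 0.4578 (45.78%), PC2 0.3855 (38.55%), PC3 0.1566 (15.66%);  cumulative: 0.4578, 0.8434, 1
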